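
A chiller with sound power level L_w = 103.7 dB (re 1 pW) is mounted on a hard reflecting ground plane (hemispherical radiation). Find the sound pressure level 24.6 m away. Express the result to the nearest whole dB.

L_p = L_w − 10·log₁₀(2π·r²) with r = 24.6 m.
2π·r² = 3802 m², 10·log₁₀ of that is 35.801 dB.
L_p = 103.7 − 35.801 = 67.90 dB.

68 dB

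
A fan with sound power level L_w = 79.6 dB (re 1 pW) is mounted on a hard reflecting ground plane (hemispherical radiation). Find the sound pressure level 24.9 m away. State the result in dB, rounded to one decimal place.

The power spreads over a hemisphere of area 2π·r², so L_p = L_w − 10·log₁₀(2π·r²).
2π·r² = 3896 m², 10·log₁₀ of that is 35.906 dB.
L_p = 79.6 − 35.906 = 43.69 dB.

43.7 dB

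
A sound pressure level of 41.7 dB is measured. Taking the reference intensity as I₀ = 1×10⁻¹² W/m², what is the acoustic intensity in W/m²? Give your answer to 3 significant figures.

1.48e-08 W/m²

I = I₀·10^(L/10) = 10⁻¹² × 10^(41.7/10) = 10^(-7.830).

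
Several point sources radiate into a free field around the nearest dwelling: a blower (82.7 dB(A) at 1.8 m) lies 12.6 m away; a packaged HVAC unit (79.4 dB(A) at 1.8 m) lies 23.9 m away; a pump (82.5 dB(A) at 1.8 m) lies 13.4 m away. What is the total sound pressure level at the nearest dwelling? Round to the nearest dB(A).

69 dB(A)

First find each source's level at the receiver (point-source: −20·log₁₀(r/r_ref)), then combine on an intensity basis.
blower: 82.7 − 20·log₁₀(12.6/1.8) = 82.7 − 16.90 = 65.80 dB(A).
packaged HVAC unit: 79.4 − 20·log₁₀(23.9/1.8) = 79.4 − 22.46 = 56.94 dB(A).
pump: 82.5 − 20·log₁₀(13.4/1.8) = 82.5 − 17.44 = 65.06 dB(A).
Σ 10^(L/10) = 7.503e+06 → L_total = 10·log₁₀(7.503e+06) = 68.75 dB(A).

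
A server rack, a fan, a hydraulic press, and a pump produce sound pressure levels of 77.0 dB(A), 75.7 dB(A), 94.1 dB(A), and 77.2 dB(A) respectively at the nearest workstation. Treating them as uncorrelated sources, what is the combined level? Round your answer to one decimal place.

94.3 dB(A)

Incoherent sources combine by intensity addition: L_total = 10·log₁₀(Σ 10^(L_i/10)).
Σ 10^(L/10) = 10^(77.0/10) + 10^(75.7/10) + 10^(94.1/10) + 10^(77.2/10) = 2.710e+09.
L_total = 10·log₁₀(2.710e+09) = 94.33 dB(A).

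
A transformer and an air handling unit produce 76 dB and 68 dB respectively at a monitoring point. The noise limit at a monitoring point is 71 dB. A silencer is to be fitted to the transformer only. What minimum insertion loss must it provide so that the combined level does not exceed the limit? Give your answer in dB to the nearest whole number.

8 dB

Fixed contribution from the other source: Σ 10^(L/10) = 10^(68/10) = 6.310e+06 (68.00 dB).
The limit corresponds to 10^(71/10) = 1.259e+07; subtracting the fixed part leaves 6.280e+06 for the transformer, i.e. 67.98 dB.
So the transformer must be reduced from 76 to 67.98 dB: IL = 8.02 dB.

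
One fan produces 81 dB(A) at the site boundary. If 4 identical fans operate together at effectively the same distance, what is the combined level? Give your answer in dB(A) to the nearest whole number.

87 dB(A)

N identical incoherent sources raise the level by 10·log₁₀ N.
L_total = 81 + 10·log₁₀(4) = 81 + 6.021 = 87.02 dB(A).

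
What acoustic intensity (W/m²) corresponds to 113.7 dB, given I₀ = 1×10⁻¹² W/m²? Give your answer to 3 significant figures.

0.234 W/m²

I = I₀·10^(L/10) = 10⁻¹² × 10^(113.7/10) = 10^(-0.630).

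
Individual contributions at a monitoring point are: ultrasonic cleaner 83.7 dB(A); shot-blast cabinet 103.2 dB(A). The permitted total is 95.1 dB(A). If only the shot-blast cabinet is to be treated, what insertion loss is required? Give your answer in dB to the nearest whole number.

Fixed contribution from the other source: Σ 10^(L/10) = 10^(83.7/10) = 2.344e+08 (83.70 dB(A)).
The limit corresponds to 10^(95.1/10) = 3.236e+09; subtracting the fixed part leaves 3.002e+09 for the shot-blast cabinet, i.e. 94.77 dB(A).
Required insertion loss = 103.2 − 94.77 = 8.43 dB.

8 dB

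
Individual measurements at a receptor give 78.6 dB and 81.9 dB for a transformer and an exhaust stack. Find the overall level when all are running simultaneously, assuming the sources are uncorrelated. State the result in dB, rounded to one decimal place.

83.6 dB

For uncorrelated sources the intensities add, so convert each level to linear form, sum, and take 10·log₁₀ of the total.
Σ 10^(L/10) = 10^(78.6/10) + 10^(81.9/10) = 2.273e+08.
L_total = 10·log₁₀(2.273e+08) = 83.57 dB.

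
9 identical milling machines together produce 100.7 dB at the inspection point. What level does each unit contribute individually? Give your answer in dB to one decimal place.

91.2 dB

For N identical incoherent sources L_total = L₁ + 10·log₁₀ N, so L₁ = 100.7 − 10·log₁₀(9) = 100.7 − 9.542.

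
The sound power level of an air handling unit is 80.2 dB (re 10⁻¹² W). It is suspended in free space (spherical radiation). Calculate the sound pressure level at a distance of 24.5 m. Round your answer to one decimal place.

41.4 dB

The power spreads over a sphere of area 4π·r², so L_p = L_w − 10·log₁₀(4π·r²).
4π·r² = 7543 m², 10·log₁₀ of that is 38.775 dB.
L_p = 80.2 − 38.775 = 41.42 dB.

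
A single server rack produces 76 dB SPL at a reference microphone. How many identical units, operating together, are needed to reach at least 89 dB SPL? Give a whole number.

20

N identical sources give L₁ + 10·log₁₀ N, so require 10·log₁₀ N ≥ 89 − 76 = 13.0 dB.
N ≥ 10^(13.0/10) = 19.953, so N = 20.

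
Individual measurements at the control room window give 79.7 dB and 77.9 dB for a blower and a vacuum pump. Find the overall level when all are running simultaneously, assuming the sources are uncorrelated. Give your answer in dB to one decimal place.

Incoherent sources combine by intensity addition: L_total = 10·log₁₀(Σ 10^(L_i/10)).
Σ 10^(L/10) = 10^(79.7/10) + 10^(77.9/10) = 1.550e+08.
L_total = 10·log₁₀(1.550e+08) = 81.90 dB.

81.9 dB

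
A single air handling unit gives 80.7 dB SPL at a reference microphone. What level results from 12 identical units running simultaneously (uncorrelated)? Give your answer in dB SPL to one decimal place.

With 12 equal, uncorrelated contributions the intensity is 12× that of one unit, giving a rise of 10·log₁₀ 12.
L_total = 80.7 + 10·log₁₀(12) = 80.7 + 10.792 = 91.49 dB SPL.

91.5 dB SPL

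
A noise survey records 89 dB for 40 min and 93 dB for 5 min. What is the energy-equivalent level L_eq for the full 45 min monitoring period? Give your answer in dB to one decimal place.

Weight each interval's intensity by its duration and average over T = 45 min:
Σ tᵢ·10^(Lᵢ/10) = 40·10^(89/10) + 5·10^(93/10) = 4.175e+10.
L_eq = 10·log₁₀(4.175e+10/45) = 89.67 dB.

89.7 dB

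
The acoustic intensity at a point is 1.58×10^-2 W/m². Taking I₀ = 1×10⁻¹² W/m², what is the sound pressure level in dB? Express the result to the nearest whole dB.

I/I₀ = 1.58×10^-2/10⁻¹² = 1.58×10^10, and L = 10·log₁₀(I/I₀).
L = 10·(0.1987 + 10) = 101.99 dB.

102 dB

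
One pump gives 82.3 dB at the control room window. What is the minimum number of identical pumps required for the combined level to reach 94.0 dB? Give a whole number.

15

Need L₁ + 10·log₁₀ N ≥ 94.0, i.e. log₁₀ N ≥ 1.17.
N ≥ 10^(11.7/10) = 14.791, so N = 15.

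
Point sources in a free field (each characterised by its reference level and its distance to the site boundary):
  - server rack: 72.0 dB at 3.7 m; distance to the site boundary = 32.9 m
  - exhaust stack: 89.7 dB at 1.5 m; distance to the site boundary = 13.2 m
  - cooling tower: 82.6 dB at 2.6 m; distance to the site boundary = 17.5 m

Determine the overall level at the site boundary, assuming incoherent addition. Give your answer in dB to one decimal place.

Propagate each source to the receiver with L = L_ref − 20·log₁₀(r/r_ref), then add intensities.
server rack: 72.0 − 20·log₁₀(32.9/3.7) = 72.0 − 18.98 = 53.02 dB.
exhaust stack: 89.7 − 20·log₁₀(13.2/1.5) = 89.7 − 18.89 = 70.81 dB.
cooling tower: 82.6 − 20·log₁₀(17.5/2.6) = 82.6 − 16.56 = 66.04 dB.
Σ 10^(L/10) = 1.627e+07 → L_total = 10·log₁₀(1.627e+07) = 72.11 dB.

72.1 dB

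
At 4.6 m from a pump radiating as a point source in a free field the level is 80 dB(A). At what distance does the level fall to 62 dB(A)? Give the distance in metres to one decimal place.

Point-source spreading drops the level by 20·log₁₀(r₂/r₁); inverting, r₂/r₁ = 10^(ΔL/20).
r₂ = 4.6·10^((80−62)/20) = 4.6·10^(18.0/20) = 36.54 m.

36.5 m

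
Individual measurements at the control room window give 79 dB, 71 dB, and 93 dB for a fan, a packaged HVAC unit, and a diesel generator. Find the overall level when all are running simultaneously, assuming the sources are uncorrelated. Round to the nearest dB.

For uncorrelated sources the intensities add, so convert each level to linear form, sum, and take 10·log₁₀ of the total.
Σ 10^(L/10) = 10^(79/10) + 10^(71/10) + 10^(93/10) = 2.087e+09.
L_total = 10·log₁₀(2.087e+09) = 93.20 dB.

93 dB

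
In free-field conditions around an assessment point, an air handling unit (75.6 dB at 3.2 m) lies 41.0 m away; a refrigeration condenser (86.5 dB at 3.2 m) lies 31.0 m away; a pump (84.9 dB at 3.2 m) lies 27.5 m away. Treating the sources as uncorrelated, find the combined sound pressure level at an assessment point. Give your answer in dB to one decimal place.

69.6 dB

Propagate each source to the receiver with L = L_ref − 20·log₁₀(r/r_ref), then add intensities.
air handling unit: 75.6 − 20·log₁₀(41.0/3.2) = 75.6 − 22.15 = 53.45 dB.
refrigeration condenser: 86.5 − 20·log₁₀(31.0/3.2) = 86.5 − 19.72 = 66.78 dB.
pump: 84.9 − 20·log₁₀(27.5/3.2) = 84.9 − 18.68 = 66.22 dB.
Σ 10^(L/10) = 9.165e+06 → L_total = 10·log₁₀(9.165e+06) = 69.62 dB.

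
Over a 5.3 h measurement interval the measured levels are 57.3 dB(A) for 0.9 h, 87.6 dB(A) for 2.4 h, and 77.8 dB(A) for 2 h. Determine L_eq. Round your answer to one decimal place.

Weight each interval's intensity by its duration and average over T = 5.3 h:
Σ tᵢ·10^(Lᵢ/10) = 0.9·10^(57.3/10) + 2.4·10^(87.6/10) + 2·10^(77.8/10) = 1.502e+09.
L_eq = 10·log₁₀(1.502e+09/5.3) = 84.52 dB(A).

84.5 dB(A)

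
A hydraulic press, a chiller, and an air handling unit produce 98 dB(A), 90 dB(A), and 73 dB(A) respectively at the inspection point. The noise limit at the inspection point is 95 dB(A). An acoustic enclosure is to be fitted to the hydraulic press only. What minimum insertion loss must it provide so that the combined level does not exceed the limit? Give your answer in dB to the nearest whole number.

5 dB

Fixed contribution from the other sources: Σ 10^(L/10) = 10^(90/10) + 10^(73/10) = 1.020e+09 (90.09 dB(A)).
The limit corresponds to 10^(95/10) = 3.162e+09; subtracting the fixed part leaves 2.142e+09 for the hydraulic press, i.e. 93.31 dB(A).
Required insertion loss = 98 − 93.31 = 4.69 dB.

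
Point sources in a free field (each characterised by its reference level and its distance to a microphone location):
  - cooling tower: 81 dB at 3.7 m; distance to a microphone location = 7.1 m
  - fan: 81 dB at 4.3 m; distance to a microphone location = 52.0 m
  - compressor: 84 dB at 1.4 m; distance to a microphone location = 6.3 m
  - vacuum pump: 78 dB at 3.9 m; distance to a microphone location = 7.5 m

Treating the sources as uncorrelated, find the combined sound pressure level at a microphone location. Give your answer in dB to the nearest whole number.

First find each source's level at the receiver (point-source: −20·log₁₀(r/r_ref)), then combine on an intensity basis.
cooling tower: 81 − 20·log₁₀(7.1/3.7) = 81 − 5.66 = 75.34 dB.
fan: 81 − 20·log₁₀(52.0/4.3) = 81 − 21.65 = 59.35 dB.
compressor: 84 − 20·log₁₀(6.3/1.4) = 84 − 13.06 = 70.94 dB.
vacuum pump: 78 − 20·log₁₀(7.5/3.9) = 78 − 5.68 = 72.32 dB.
Σ 10^(L/10) = 6.452e+07 → L_total = 10·log₁₀(6.452e+07) = 78.10 dB.

78 dB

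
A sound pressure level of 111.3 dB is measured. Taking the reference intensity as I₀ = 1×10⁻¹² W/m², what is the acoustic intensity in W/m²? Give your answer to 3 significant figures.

0.135 W/m²

I/I₀ = 10^(111.3/10) = 1.349e+11, so I = 1.349e+11 × 10⁻¹² W/m².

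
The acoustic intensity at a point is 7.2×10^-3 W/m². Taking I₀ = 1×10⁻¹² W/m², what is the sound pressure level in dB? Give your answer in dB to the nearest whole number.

L = 10·log₁₀(I/I₀) = 10·log₁₀(7.2×10^-3/10⁻¹²) = 10·log₁₀(7.2×10^9).
L = 10·(0.8573 + 9) = 98.57 dB.

99 dB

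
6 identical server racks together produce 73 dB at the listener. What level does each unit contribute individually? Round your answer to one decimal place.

Dividing the total intensity by 6 lowers the level by 10·log₁₀ 6 = 7.782 dB: L₁ = 73 − 7.782.

65.2 dB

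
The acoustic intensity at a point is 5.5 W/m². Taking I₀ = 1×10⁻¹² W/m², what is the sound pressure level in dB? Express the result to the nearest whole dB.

I/I₀ = 5.5/10⁻¹² = 5.5×10^12, and L = 10·log₁₀(I/I₀).
L = 10·(0.7404 + 12) = 127.40 dB.

127 dB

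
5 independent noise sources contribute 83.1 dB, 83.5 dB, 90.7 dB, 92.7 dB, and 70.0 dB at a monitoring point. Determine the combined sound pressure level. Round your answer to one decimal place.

95.4 dB

Incoherent sources combine by intensity addition: L_total = 10·log₁₀(Σ 10^(L_i/10)).
Σ 10^(L/10) = 10^(83.1/10) + 10^(83.5/10) + 10^(90.7/10) + 10^(92.7/10) + 10^(70.0/10) = 3.475e+09.
L_total = 10·log₁₀(3.475e+09) = 95.41 dB.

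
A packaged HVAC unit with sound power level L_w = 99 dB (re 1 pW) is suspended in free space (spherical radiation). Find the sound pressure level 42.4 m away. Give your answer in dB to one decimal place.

55.5 dB

Free-field spherical radiation: L_p = L_w − 10·log₁₀(4π·r²), r = 42.4 m.
4π·r² = 2.259e+04 m², 10·log₁₀ of that is 43.539 dB.
L_p = 99 − 43.539 = 55.46 dB.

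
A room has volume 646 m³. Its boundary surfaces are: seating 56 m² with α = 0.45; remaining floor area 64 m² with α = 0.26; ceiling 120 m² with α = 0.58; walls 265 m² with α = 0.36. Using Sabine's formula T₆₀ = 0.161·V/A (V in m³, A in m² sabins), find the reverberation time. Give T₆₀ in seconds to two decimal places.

Total absorption A = 56·0.45 + 64·0.26 + 120·0.58 + 265·0.36 = 206.84 m² sabins.
T₆₀ = 0.161 × 646 / 206.84 = 0.503 s.

0.50 s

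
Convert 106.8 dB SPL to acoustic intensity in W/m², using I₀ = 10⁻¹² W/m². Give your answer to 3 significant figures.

L = 10·log₁₀(I/I₀) ⇒ I = I₀·10^(L/10) = 10⁻¹² × 10^10.68.

0.0479 W/m²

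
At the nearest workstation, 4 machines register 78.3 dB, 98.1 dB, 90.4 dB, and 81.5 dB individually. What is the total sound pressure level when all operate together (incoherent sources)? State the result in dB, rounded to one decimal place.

For uncorrelated sources the intensities add, so convert each level to linear form, sum, and take 10·log₁₀ of the total.
Σ 10^(L/10) = 10^(78.3/10) + 10^(98.1/10) + 10^(90.4/10) + 10^(81.5/10) = 7.762e+09.
L_total = 10·log₁₀(7.762e+09) = 98.90 dB.

98.9 dB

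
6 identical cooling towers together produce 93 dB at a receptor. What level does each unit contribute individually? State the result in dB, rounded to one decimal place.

85.2 dB

Dividing the total intensity by 6 lowers the level by 10·log₁₀ 6 = 7.782 dB: L₁ = 93 − 7.782.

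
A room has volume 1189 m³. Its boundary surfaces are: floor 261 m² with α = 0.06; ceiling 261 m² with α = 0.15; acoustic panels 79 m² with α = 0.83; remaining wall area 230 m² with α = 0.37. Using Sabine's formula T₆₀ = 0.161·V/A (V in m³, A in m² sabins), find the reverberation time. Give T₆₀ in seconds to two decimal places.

Summing Sᵢαᵢ: 261·0.06 + 261·0.15 + 79·0.83 + 230·0.37 = 205.48 m².
T₆₀ = 0.161 × 1189 / 205.48 = 0.932 s.

0.93 s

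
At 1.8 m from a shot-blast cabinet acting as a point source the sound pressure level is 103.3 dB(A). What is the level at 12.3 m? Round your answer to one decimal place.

Spherical spreading from a point source gives a 20·log₁₀(r₂/r₁) drop.
L₂ = 103.3 − 20·log₁₀(12.3/1.8) = 103.3 − 16.693 = 86.61 dB(A).

86.6 dB(A)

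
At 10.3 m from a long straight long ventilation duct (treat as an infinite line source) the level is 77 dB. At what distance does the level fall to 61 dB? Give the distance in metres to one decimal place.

For a line source L₁ − L₂ = 10·log₁₀(r₂/r₁), so r₂ = r₁·10^((L₁−L₂)/10).
r₂ = 10.3·10^((77−61)/10) = 10.3·10^(16.0/10) = 410.05 m.

410.1 m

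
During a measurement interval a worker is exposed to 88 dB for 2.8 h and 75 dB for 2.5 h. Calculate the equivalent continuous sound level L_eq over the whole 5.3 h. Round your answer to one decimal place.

Weight each interval's intensity by its duration and average over T = 5.3 h:
Σ tᵢ·10^(Lᵢ/10) = 2.8·10^(88/10) + 2.5·10^(75/10) = 1.846e+09.
L_eq = 10·log₁₀(1.846e+09/5.3) = 85.42 dB.

85.4 dB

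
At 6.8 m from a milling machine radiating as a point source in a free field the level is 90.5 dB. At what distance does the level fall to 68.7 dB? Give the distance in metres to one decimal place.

For a point source L₁ − L₂ = 20·log₁₀(r₂/r₁), so r₂ = r₁·10^((L₁−L₂)/20).
r₂ = 6.8·10^((90.5−68.7)/20) = 6.8·10^(21.8/20) = 83.66 m.

83.7 m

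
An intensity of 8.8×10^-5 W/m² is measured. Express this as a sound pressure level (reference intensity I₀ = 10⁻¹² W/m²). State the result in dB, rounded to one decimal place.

79.4 dB

I/I₀ = 8.8×10^-5/10⁻¹² = 8.8×10^7, and L = 10·log₁₀(I/I₀).
L = 10·(0.9445 + 7) = 79.44 dB.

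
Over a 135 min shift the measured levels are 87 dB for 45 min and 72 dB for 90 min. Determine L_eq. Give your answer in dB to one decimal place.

The energy average is taken in the linear domain: L_eq = 10·log₁₀[(Σ tᵢ·10^(Lᵢ/10))/T], T = 135 min.
Σ tᵢ·10^(Lᵢ/10) = 45·10^(87/10) + 90·10^(72/10) = 2.398e+10.
L_eq = 10·log₁₀(2.398e+10/135) = 82.50 dB.

82.5 dB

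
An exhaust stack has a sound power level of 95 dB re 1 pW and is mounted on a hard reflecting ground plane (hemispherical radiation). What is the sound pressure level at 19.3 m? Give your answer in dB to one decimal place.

The power spreads over a hemisphere of area 2π·r², so L_p = L_w − 10·log₁₀(2π·r²).
2π·r² = 2340 m², 10·log₁₀ of that is 33.693 dB.
L_p = 95 − 33.693 = 61.31 dB.

61.3 dB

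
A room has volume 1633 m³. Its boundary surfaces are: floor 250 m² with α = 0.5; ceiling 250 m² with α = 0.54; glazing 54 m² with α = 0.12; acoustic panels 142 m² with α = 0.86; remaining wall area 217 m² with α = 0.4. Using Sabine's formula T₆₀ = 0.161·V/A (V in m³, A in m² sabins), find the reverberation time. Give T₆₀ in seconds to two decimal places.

0.55 s

A = Σ Sᵢαᵢ = 250·0.5 + 250·0.54 + 54·0.12 + 142·0.86 + 217·0.4 = 475.40 m².
T₆₀ = 0.161 × 1633 / 475.40 = 0.553 s.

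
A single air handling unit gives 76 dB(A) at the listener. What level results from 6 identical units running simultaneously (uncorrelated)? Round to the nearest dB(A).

84 dB(A)

With 6 equal, uncorrelated contributions the intensity is 6× that of one unit, giving a rise of 10·log₁₀ 6.
L_total = 76 + 10·log₁₀(6) = 76 + 7.782 = 83.78 dB(A).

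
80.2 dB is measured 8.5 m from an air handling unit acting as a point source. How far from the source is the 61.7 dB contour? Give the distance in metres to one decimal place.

71.5 m

For a point source L₁ − L₂ = 20·log₁₀(r₂/r₁), so r₂ = r₁·10^((L₁−L₂)/20).
r₂ = 8.5·10^((80.2−61.7)/20) = 8.5·10^(18.5/20) = 71.52 m.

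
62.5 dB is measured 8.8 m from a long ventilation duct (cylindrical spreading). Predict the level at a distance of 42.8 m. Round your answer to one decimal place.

Line-source attenuation: ΔL = 10·log₁₀(r₂/r₁) = 10·log₁₀(42.8/8.8) = 6.870 dB.
L₂ = 62.5 − 10·log₁₀(42.8/8.8) = 62.5 − 6.870 = 55.63 dB.

55.6 dB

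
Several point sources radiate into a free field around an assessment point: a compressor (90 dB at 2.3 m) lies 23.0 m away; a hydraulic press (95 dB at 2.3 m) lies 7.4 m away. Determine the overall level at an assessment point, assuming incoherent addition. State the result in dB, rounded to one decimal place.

Propagate each source to the receiver with L = L_ref − 20·log₁₀(r/r_ref), then add intensities.
compressor: 90 − 20·log₁₀(23.0/2.3) = 90 − 20.00 = 70.00 dB.
hydraulic press: 95 − 20·log₁₀(7.4/2.3) = 95 − 10.15 = 84.85 dB.
Σ 10^(L/10) = 3.155e+08 → L_total = 10·log₁₀(3.155e+08) = 84.99 dB.

85.0 dB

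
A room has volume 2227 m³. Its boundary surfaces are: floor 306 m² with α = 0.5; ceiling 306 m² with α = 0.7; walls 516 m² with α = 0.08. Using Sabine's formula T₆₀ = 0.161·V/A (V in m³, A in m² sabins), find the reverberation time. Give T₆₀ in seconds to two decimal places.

Summing Sᵢαᵢ: 306·0.5 + 306·0.7 + 516·0.08 = 408.48 m².
T₆₀ = 0.161·V/A = 0.161·2227/408.48 = 0.878 s.

0.88 s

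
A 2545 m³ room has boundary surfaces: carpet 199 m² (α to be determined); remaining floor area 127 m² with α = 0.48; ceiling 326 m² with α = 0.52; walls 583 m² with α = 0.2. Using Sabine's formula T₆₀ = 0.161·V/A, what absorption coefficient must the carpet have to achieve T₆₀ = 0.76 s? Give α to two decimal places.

0.97

A = 0.161·V/T₆₀ = 0.161·2545/0.76 = 539.14 m² sabins.
Absorption from the other surfaces = 127·0.48 + 326·0.52 + 583·0.2 = 347.08 m², so the carpet must supply 192.06 m² over 199 m².
α = 192.06/199 = 0.965.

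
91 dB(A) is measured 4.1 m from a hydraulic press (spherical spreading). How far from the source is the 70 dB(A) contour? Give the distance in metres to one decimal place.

The 21.0 dB drop corresponds to a distance ratio of 10^(21.0/20) for a point source.
r₂ = 4.1·10^((91−70)/20) = 4.1·10^(21.0/20) = 46.00 m.

46.0 m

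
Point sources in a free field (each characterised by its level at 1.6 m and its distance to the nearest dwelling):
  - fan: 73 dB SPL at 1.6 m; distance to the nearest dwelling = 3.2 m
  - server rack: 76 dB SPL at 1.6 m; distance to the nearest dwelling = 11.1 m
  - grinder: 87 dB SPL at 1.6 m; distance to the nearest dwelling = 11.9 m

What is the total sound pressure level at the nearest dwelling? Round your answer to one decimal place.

71.7 dB SPL

First find each source's level at the receiver (point-source: −20·log₁₀(r/r_ref)), then combine on an intensity basis.
fan: 73 − 20·log₁₀(3.2/1.6) = 73 − 6.02 = 66.98 dB SPL.
server rack: 76 − 20·log₁₀(11.1/1.6) = 76 − 16.82 = 59.18 dB SPL.
grinder: 87 − 20·log₁₀(11.9/1.6) = 87 − 17.43 = 69.57 dB SPL.
Σ 10^(L/10) = 1.488e+07 → L_total = 10·log₁₀(1.488e+07) = 71.72 dB SPL.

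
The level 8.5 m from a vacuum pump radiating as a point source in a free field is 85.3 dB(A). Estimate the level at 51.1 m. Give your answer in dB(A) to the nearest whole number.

70 dB(A)

Point-source attenuation: ΔL = 20·log₁₀(r₂/r₁) = 20·log₁₀(51.1/8.5) = 15.580 dB.
L₂ = 85.3 − 20·log₁₀(51.1/8.5) = 85.3 − 15.580 = 69.72 dB(A).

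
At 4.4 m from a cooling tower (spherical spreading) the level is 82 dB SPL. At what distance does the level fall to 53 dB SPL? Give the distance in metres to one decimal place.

124.0 m

The 29.0 dB drop corresponds to a distance ratio of 10^(29.0/20) for a point source.
r₂ = 4.4·10^((82−53)/20) = 4.4·10^(29.0/20) = 124.01 m.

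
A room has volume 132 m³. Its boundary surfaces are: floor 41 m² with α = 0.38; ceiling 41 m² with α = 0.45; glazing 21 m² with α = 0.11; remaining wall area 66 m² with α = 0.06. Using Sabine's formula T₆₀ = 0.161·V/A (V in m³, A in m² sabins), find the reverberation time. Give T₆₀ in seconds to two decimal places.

0.53 s

Summing Sᵢαᵢ: 41·0.38 + 41·0.45 + 21·0.11 + 66·0.06 = 40.30 m².
T₆₀ = 0.161 × 132 / 40.30 = 0.527 s.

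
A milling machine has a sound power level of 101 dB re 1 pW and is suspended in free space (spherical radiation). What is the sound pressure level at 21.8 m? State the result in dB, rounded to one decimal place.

63.2 dB

L_p = L_w − 10·log₁₀(4π·r²) with r = 21.8 m.
4π·r² = 5972 m², 10·log₁₀ of that is 37.761 dB.
L_p = 101 − 37.761 = 63.24 dB.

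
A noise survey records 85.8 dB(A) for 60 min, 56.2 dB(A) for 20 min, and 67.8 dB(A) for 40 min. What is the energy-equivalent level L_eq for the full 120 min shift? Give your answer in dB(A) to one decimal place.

The energy average is taken in the linear domain: L_eq = 10·log₁₀[(Σ tᵢ·10^(Lᵢ/10))/T], T = 120 min.
Σ tᵢ·10^(Lᵢ/10) = 60·10^(85.8/10) + 20·10^(56.2/10) + 40·10^(67.8/10) = 2.306e+10.
L_eq = 10·log₁₀(2.306e+10/120) = 82.84 dB(A).

82.8 dB(A)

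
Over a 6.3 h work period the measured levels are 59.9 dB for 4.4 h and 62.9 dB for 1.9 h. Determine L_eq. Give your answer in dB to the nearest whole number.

61 dB

The energy average is taken in the linear domain: L_eq = 10·log₁₀[(Σ tᵢ·10^(Lᵢ/10))/T], T = 6.3 h.
Σ tᵢ·10^(Lᵢ/10) = 4.4·10^(59.9/10) + 1.9·10^(62.9/10) = 8.005e+06.
L_eq = 10·log₁₀(8.005e+06/6.3) = 61.04 dB.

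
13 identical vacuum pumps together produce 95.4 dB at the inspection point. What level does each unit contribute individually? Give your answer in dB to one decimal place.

84.3 dB

Dividing the total intensity by 13 lowers the level by 10·log₁₀ 13 = 11.139 dB: L₁ = 95.4 − 11.139.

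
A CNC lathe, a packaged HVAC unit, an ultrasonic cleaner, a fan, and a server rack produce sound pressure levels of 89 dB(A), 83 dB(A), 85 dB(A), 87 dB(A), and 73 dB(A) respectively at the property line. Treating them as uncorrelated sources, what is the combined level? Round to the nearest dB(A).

Incoherent sources combine by intensity addition: L_total = 10·log₁₀(Σ 10^(L_i/10)).
Σ 10^(L/10) = 10^(89/10) + 10^(83/10) + 10^(85/10) + 10^(87/10) + 10^(73/10) = 1.831e+09.
L_total = 10·log₁₀(1.831e+09) = 92.63 dB(A).

93 dB(A)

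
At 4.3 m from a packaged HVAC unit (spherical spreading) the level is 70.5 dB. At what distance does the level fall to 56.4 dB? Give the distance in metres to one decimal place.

21.8 m

For a point source L₁ − L₂ = 20·log₁₀(r₂/r₁), so r₂ = r₁·10^((L₁−L₂)/20).
r₂ = 4.3·10^((70.5−56.4)/20) = 4.3·10^(14.1/20) = 21.80 m.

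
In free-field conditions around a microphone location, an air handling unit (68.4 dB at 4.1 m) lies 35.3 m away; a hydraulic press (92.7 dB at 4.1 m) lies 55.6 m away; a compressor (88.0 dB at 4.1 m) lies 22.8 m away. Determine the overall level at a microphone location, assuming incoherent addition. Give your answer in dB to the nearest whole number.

Apply inverse-square spreading to bring every level to the receiver, then sum 10^(L/10).
air handling unit: 68.4 − 20·log₁₀(35.3/4.1) = 68.4 − 18.70 = 49.70 dB.
hydraulic press: 92.7 − 20·log₁₀(55.6/4.1) = 92.7 − 22.65 = 70.05 dB.
compressor: 88.0 − 20·log₁₀(22.8/4.1) = 88.0 − 14.90 = 73.10 dB.
Σ 10^(L/10) = 3.062e+07 → L_total = 10·log₁₀(3.062e+07) = 74.86 dB.

75 dB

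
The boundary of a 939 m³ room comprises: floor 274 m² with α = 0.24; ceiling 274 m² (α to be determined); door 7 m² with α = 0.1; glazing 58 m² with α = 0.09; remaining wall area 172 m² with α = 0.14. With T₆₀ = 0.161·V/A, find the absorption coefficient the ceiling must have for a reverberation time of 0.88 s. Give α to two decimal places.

0.28

A = 0.161·V/T₆₀ = 0.161·939/0.88 = 171.79 m² sabins.
Absorption from the other surfaces = 274·0.24 + 7·0.1 + 58·0.09 + 172·0.14 = 95.76 m², so the ceiling must supply 76.03 m² over 274 m².
α = 76.03/274 = 0.277.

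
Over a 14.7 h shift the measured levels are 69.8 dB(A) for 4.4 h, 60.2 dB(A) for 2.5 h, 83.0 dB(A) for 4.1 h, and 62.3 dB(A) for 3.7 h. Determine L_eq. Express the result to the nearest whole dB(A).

Weight each interval's intensity by its duration and average over T = 14.7 h:
Σ tᵢ·10^(Lᵢ/10) = 4.4·10^(69.8/10) + 2.5·10^(60.2/10) + 4.1·10^(83.0/10) + 3.7·10^(62.3/10) = 8.690e+08.
L_eq = 10·log₁₀(8.690e+08/14.7) = 77.72 dB(A).

78 dB(A)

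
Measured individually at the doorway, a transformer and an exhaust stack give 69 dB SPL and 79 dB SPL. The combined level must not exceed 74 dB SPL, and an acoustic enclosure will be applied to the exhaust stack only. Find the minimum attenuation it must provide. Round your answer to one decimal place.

6.7 dB

Everything except the exhaust stack sums to 10^(69/10) = 7.943e+06 in linear terms, 69.00 dB SPL.
To meet 74 dB SPL overall, the treated exhaust stack may contribute at most 10^(74/10) − 7.943e+06 = 1.718e+07, i.e. 72.35 dB SPL.
So the exhaust stack must be reduced from 79 to 72.35 dB SPL: IL = 6.65 dB.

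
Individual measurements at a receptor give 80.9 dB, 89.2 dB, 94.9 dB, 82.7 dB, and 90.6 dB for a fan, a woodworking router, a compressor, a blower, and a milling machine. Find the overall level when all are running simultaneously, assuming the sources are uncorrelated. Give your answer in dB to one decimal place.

97.3 dB

For uncorrelated sources the intensities add, so convert each level to linear form, sum, and take 10·log₁₀ of the total.
Σ 10^(L/10) = 10^(80.9/10) + 10^(89.2/10) + 10^(94.9/10) + 10^(82.7/10) + 10^(90.6/10) = 5.379e+09.
L_total = 10·log₁₀(5.379e+09) = 97.31 dB.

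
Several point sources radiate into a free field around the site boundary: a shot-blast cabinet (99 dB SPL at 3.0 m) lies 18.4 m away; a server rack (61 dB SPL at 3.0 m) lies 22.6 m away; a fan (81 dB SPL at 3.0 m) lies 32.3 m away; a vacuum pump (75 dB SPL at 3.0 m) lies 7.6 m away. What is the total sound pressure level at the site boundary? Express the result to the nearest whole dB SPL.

First find each source's level at the receiver (point-source: −20·log₁₀(r/r_ref)), then combine on an intensity basis.
shot-blast cabinet: 99 − 20·log₁₀(18.4/3.0) = 99 − 15.75 = 83.25 dB SPL.
server rack: 61 − 20·log₁₀(22.6/3.0) = 61 − 17.54 = 43.46 dB SPL.
fan: 81 − 20·log₁₀(32.3/3.0) = 81 − 20.64 = 60.36 dB SPL.
vacuum pump: 75 − 20·log₁₀(7.6/3.0) = 75 − 8.07 = 66.93 dB SPL.
Σ 10^(L/10) = 2.172e+08 → L_total = 10·log₁₀(2.172e+08) = 83.37 dB SPL.

83 dB SPL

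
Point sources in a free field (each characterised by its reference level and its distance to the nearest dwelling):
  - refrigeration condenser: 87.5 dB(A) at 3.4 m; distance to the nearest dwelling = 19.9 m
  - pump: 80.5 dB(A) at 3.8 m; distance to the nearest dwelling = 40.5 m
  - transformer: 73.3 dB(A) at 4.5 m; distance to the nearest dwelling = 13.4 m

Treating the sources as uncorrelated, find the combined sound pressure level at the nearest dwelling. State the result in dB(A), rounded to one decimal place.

Apply inverse-square spreading to bring every level to the receiver, then sum 10^(L/10).
refrigeration condenser: 87.5 − 20·log₁₀(19.9/3.4) = 87.5 − 15.35 = 72.15 dB(A).
pump: 80.5 − 20·log₁₀(40.5/3.8) = 80.5 − 20.55 = 59.95 dB(A).
transformer: 73.3 − 20·log₁₀(13.4/4.5) = 73.3 − 9.48 = 63.82 dB(A).
Σ 10^(L/10) = 1.981e+07 → L_total = 10·log₁₀(1.981e+07) = 72.97 dB(A).

73.0 dB(A)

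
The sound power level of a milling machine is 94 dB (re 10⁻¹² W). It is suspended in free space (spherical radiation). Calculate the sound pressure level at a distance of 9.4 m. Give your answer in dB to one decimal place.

63.5 dB

The power spreads over a sphere of area 4π·r², so L_p = L_w − 10·log₁₀(4π·r²).
4π·r² = 1110 m², 10·log₁₀ of that is 30.455 dB.
L_p = 94 − 30.455 = 63.55 dB.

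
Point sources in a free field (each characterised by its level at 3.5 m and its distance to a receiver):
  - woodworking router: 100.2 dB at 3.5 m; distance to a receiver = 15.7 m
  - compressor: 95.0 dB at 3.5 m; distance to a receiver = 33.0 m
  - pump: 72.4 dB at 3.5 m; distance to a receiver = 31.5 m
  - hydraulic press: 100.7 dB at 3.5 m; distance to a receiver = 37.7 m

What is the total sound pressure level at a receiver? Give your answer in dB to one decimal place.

First find each source's level at the receiver (point-source: −20·log₁₀(r/r_ref)), then combine on an intensity basis.
woodworking router: 100.2 − 20·log₁₀(15.7/3.5) = 100.2 − 13.04 = 87.16 dB.
compressor: 95.0 − 20·log₁₀(33.0/3.5) = 95.0 − 19.49 = 75.51 dB.
pump: 72.4 − 20·log₁₀(31.5/3.5) = 72.4 − 19.08 = 53.32 dB.
hydraulic press: 100.7 − 20·log₁₀(37.7/3.5) = 100.7 − 20.65 = 80.05 dB.
Σ 10^(L/10) = 6.574e+08 → L_total = 10·log₁₀(6.574e+08) = 88.18 dB.

88.2 dB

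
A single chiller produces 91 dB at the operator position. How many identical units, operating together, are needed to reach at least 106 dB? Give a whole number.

32

Need L₁ + 10·log₁₀ N ≥ 106, i.e. log₁₀ N ≥ 1.50.
N ≥ 10^(15.0/10) = 31.623, so N = 32.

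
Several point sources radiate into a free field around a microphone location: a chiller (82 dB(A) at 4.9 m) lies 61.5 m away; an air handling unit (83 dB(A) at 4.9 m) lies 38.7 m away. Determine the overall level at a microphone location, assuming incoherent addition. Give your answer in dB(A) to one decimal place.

Apply inverse-square spreading to bring every level to the receiver, then sum 10^(L/10).
chiller: 82 − 20·log₁₀(61.5/4.9) = 82 − 21.97 = 60.03 dB(A).
air handling unit: 83 − 20·log₁₀(38.7/4.9) = 83 − 17.95 = 65.05 dB(A).
Σ 10^(L/10) = 4.205e+06 → L_total = 10·log₁₀(4.205e+06) = 66.24 dB(A).

66.2 dB(A)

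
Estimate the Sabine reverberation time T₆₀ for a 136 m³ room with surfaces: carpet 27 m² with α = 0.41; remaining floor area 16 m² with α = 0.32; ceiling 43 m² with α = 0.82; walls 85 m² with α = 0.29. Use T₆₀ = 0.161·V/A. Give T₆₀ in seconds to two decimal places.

0.29 s

Total absorption A = 27·0.41 + 16·0.32 + 43·0.82 + 85·0.29 = 76.10 m² sabins.
T₆₀ = 0.161·V/A = 0.161·136/76.10 = 0.288 s.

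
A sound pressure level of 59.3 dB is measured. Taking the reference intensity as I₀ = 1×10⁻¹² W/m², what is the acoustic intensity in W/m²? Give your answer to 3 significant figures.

I = I₀·10^(L/10) = 10⁻¹² × 10^(59.3/10) = 10^(-6.070).

8.51e-07 W/m²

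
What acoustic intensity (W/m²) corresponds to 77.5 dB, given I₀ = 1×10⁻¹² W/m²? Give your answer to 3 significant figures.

5.62e-05 W/m²

I = I₀·10^(L/10) = 10⁻¹² × 10^(77.5/10) = 10^(-4.250).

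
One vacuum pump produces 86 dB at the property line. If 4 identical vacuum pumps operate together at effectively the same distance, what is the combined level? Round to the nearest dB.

92 dB

With 4 equal, uncorrelated contributions the intensity is 4× that of one unit, giving a rise of 10·log₁₀ 4.
L_total = 86 + 10·log₁₀(4) = 86 + 6.021 = 92.02 dB.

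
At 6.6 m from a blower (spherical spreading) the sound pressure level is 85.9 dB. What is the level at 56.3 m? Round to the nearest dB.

67 dB

Spherical spreading from a point source gives a 20·log₁₀(r₂/r₁) drop.
L₂ = 85.9 − 20·log₁₀(56.3/6.6) = 85.9 − 18.619 = 67.28 dB.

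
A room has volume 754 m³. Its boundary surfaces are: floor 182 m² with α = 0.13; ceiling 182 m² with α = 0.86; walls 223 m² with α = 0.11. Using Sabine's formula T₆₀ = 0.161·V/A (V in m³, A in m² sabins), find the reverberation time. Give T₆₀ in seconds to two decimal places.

Summing Sᵢαᵢ: 182·0.13 + 182·0.86 + 223·0.11 = 204.71 m².
T₆₀ = 0.161 × 754 / 204.71 = 0.593 s.

0.59 s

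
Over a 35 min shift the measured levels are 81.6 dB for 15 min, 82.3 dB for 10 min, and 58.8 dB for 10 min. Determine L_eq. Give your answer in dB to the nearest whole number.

L_eq = 10·log₁₀[(1/T)·Σ tᵢ·10^(Lᵢ/10)] with T = 35 min.
Σ tᵢ·10^(Lᵢ/10) = 15·10^(81.6/10) + 10·10^(82.3/10) + 10·10^(58.8/10) = 3.874e+09.
L_eq = 10·log₁₀(3.874e+09/35) = 80.44 dB.

80 dB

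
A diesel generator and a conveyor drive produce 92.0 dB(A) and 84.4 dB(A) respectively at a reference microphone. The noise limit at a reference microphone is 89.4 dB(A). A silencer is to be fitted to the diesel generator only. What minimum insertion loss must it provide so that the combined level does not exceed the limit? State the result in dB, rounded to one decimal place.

4.3 dB

Fixed contribution from the other source: Σ 10^(L/10) = 10^(84.4/10) = 2.754e+08 (84.40 dB(A)).
To meet 89.4 dB(A) overall, the treated diesel generator may contribute at most 10^(89.4/10) − 2.754e+08 = 5.955e+08, i.e. 87.75 dB(A).
Required insertion loss = 92.0 − 87.75 = 4.25 dB.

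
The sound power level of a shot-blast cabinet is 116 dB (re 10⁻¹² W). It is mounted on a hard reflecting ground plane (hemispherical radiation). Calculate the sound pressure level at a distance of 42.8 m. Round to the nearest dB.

75 dB

L_p = L_w − 10·log₁₀(2π·r²) with r = 42.8 m.
2π·r² = 1.151e+04 m², 10·log₁₀ of that is 40.611 dB.
L_p = 116 − 40.611 = 75.39 dB.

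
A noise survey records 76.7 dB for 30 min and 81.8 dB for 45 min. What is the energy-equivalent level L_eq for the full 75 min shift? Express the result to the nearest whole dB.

80 dB

Weight each interval's intensity by its duration and average over T = 75 min:
Σ tᵢ·10^(Lᵢ/10) = 30·10^(76.7/10) + 45·10^(81.8/10) = 8.214e+09.
L_eq = 10·log₁₀(8.214e+09/75) = 80.40 dB.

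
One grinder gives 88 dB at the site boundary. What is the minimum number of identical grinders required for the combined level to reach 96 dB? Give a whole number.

7

Need L₁ + 10·log₁₀ N ≥ 96, i.e. log₁₀ N ≥ 0.80.
N ≥ 10^(8.0/10) = 6.310, so N = 7.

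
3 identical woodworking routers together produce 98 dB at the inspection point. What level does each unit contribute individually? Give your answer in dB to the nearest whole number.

Dividing the total intensity by 3 lowers the level by 10·log₁₀ 3 = 4.771 dB: L₁ = 98 − 4.771.

93 dB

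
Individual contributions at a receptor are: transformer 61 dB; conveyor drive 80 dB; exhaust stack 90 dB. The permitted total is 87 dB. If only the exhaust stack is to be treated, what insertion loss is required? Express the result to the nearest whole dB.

4 dB

The untreated sources together contribute 10^(61/10) + 10^(80/10) = 1.013e+08, i.e. 80.05 dB.
The limit corresponds to 10^(87/10) = 5.012e+08; subtracting the fixed part leaves 3.999e+08 for the exhaust stack, i.e. 86.02 dB.
Required insertion loss = 90 − 86.02 = 3.98 dB.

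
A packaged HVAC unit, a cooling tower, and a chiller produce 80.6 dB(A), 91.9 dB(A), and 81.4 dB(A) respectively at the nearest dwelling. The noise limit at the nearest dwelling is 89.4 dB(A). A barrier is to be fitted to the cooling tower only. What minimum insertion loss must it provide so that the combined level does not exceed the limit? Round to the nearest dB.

Fixed contribution from the other sources: Σ 10^(L/10) = 10^(80.6/10) + 10^(81.4/10) = 2.529e+08 (84.03 dB(A)).
The limit corresponds to 10^(89.4/10) = 8.710e+08; subtracting the fixed part leaves 6.181e+08 for the cooling tower, i.e. 87.91 dB(A).
Required insertion loss = 91.9 − 87.91 = 3.99 dB.

4 dB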